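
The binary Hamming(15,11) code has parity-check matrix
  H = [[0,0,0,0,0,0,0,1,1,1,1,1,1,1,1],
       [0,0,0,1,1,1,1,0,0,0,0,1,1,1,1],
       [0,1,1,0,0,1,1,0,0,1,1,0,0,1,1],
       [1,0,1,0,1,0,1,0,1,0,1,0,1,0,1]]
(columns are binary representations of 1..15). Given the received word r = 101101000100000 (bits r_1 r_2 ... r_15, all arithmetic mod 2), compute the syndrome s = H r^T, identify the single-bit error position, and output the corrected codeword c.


s = (1, 0, 1, 0)^T, error position = 10, corrected codeword c = 101101000000000

Compute s = H r^T mod 2 one row at a time:
  s_1 = 0 + 0 + 1 + 0 + 0 + 0 + 0 + 0 = 1 ≡ 1 (mod 2).
  s_2 = 1 + 0 + 1 + 0 + 0 + 0 + 0 + 0 = 2 ≡ 0 (mod 2).
  s_3 = 0 + 1 + 1 + 0 + 1 + 0 + 0 + 0 = 3 ≡ 1 (mod 2).
  s_4 = 1 + 1 + 0 + 0 + 0 + 0 + 0 + 0 = 2 ≡ 0 (mod 2).
s = (1, 0, 1, 0)^T — this equals column 10 of H (binary 1010), so error is at position 10.
Correct: flip bit 10 of r = 101101000100000 to get c = 101101000000000.


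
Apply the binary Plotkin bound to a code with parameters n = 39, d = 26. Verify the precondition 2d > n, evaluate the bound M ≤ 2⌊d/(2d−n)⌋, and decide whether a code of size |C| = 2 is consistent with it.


Plotkin bound M ≤ 4; given |C| = 2 ≤ bound (satisfied).

Check applicability: 2d = 52, n = 39.
2d − n = 13 > 0, so Plotkin applies.
Compute d/(2d−n) = 26/13 ≈ 2.0000.
⌊d/(2d−n)⌋ = 2.
Plotkin bound: M ≤ 2·2 = 4.
Given |C| = 2, check: satisfied.
This |C| is below the Plotkin bound.


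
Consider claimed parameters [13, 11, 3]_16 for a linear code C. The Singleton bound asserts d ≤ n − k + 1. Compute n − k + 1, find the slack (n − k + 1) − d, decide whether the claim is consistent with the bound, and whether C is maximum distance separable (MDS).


Singleton RHS = n − k + 1 = 3, slack = 0, bound satisfied, MDS.

Singleton bound: d ≤ n − k + 1.
Here n = 13, k = 11, so n − k + 1 = 3.
Given d = 3, check d ≤ 3: YES.
Slack = (n − k + 1) − d = 0.
The code is MDS (slack = 0).
Description: the claimed parameters are [13, 11, 3]_16; such a code would be MDS (meets Singleton bound).


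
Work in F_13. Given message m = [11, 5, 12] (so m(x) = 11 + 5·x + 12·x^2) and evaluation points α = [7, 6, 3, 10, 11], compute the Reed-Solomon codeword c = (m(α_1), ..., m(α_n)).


c = [10, 5, 4, 0, 10]

Message polynomial: m(x) = 11 + 5·x + 12·x^2 (mod 13).
For each evaluation point α_i, compute m(α_i) mod 13:
  α_1 = 7: Horner steps 12 → 11 → 10, so m(7) = 10.
  α_2 = 6: Horner steps 12 → 12 → 5, so m(6) = 5.
  α_3 = 3: Horner steps 12 → 2 → 4, so m(3) = 4.
  α_4 = 10: Horner steps 12 → 8 → 0, so m(10) = 0.
  α_5 = 11: Horner steps 12 → 7 → 10, so m(11) = 10.
Codeword c = [10, 5, 4, 0, 10] ∈ F_13^5.


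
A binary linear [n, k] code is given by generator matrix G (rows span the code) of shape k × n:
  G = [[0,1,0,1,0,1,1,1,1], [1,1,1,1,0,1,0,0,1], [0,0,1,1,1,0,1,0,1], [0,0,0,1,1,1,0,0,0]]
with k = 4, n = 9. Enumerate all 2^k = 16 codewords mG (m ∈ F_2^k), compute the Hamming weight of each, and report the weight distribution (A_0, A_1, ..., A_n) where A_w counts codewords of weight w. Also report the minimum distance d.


Weight distribution: A_0 = 1, A_3 = 1, A_4 = 5, A_5 = 6, A_6 = 2, A_7 = 1. Minimum distance d = 3.

Enumerate all 2^4 = 16 messages m ∈ F_2^4.
For each, compute codeword c = mG in F_2^9, then tally its weight.
  m = 0000 → c = 000000000, weight = 0.
  m = 1000 → c = 010101111, weight = 6.
  m = 0100 → c = 111101001, weight = 6.
  m = 1100 → c = 101000110, weight = 4.
  m = 0010 → c = 001110101, weight = 5.
  m = 1010 → c = 011011010, weight = 5.
  m = 0110 → c = 110011100, weight = 5.
  m = 1110 → c = 100110011, weight = 5.
  m = 0001 → c = 000111000, weight = 3.
  m = 1001 → c = 010010111, weight = 5.
  m = 0101 → c = 111010001, weight = 5.
  m = 1101 → c = 101111110, weight = 7.
  m = 0011 → c = 001001101, weight = 4.
  m = 1011 → c = 011100010, weight = 4.
  m = 0111 → c = 110100100, weight = 4.
  m = 1111 → c = 100001011, weight = 4.
Tally weights:
  weight 0: 1 codewords.
  weight 3: 1 codewords.
  weight 4: 5 codewords.
  weight 5: 6 codewords.
  weight 6: 2 codewords.
  weight 7: 1 codewords.
Minimum distance d = smallest w > 0 with A_w > 0 = 3.
Sanity: Σ A_w = 16 = 2^4 = 16 ✓.


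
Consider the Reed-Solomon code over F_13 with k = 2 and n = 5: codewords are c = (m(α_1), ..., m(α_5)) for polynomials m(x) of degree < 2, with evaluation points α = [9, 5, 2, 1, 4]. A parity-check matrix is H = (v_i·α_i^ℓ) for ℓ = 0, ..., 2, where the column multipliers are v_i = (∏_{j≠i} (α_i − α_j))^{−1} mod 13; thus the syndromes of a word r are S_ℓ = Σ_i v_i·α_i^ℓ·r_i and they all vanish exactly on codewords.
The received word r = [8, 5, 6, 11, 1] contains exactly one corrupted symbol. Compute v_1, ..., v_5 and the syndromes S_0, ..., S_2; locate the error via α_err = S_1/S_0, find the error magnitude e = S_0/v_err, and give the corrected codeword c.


S = (7, 7, 7), error at position 4, error magnitude e = 9, c = [8, 5, 6, 2, 1].

Step 1: column multipliers v_i = (∏_{j≠i}(α_i − α_j))^{−1} mod 13.
  i = 1 (α = 9): (9−5)(9−2)(9−1)(9−4) = 4·7·8·5 = 1120 ≡ 2, so v_1 = 2^{−1} = 7 (mod 13).
  i = 2 (α = 5): (5−9)(5−2)(5−1)(5−4) = (−4)·3·4·1 = −48 ≡ 4, so v_2 = 4^{−1} = 10 (mod 13).
  i = 3 (α = 2): (2−9)(2−5)(2−1)(2−4) = (−7)·(−3)·1·(−2) = −42 ≡ 10, so v_3 = 10^{−1} = 4 (mod 13).
  i = 4 (α = 1): (1−9)(1−5)(1−2)(1−4) = (−8)·(−4)·(−1)·(−3) = 96 ≡ 5, so v_4 = 5^{−1} = 8 (mod 13).
  i = 5 (α = 4): (4−9)(4−5)(4−2)(4−1) = (−5)·(−1)·2·3 = 30 ≡ 4, so v_5 = 4^{−1} = 10 (mod 13).
  v = [7, 10, 4, 8, 10].
Step 2: syndromes of r = [8, 5, 6, 11, 1] (all sums mod 13).
  S_0 = Σ v_i r_i = 7·8 + 10·5 + 4·6 + 8·11 + 10·1 = 228 ≡ 7.
  S_1 = Σ v_i α_i r_i = 7·9·8 + 10·5·5 + 4·2·6 + 8·1·11 + 10·4·1 = 930 ≡ 7.
  α_i^2 mod 13 = [3, 12, 4, 1, 3].
  S_2 = Σ v_i α_i^2 r_i = 7·3·8 + 10·12·5 + 4·4·6 + 8·1·11 + 10·3·1 = 982 ≡ 7.
  S = (7, 7, 7) ≠ 0, so r is not a codeword (an error is present).
Step 3: locate the error. For a single error e at position i, S_ℓ = v_i·e·α_i^ℓ, so α_err = S_1/S_0.
  S_0^{−1} = 7^{−1} = 2 (mod 13), so α_err = 7·2 = 14 ≡ 1 = α_4. Error position i = 4.
  Consistency check: S_2/S_1 = 7·2 = 14 ≡ 1 = α_err ✓ (single-error assumption holds).
Step 4: error magnitude e = S_0/v_4 = S_0·∏_{j≠4}(α_4 − α_j) = 7·5 = 35 ≡ 9 (mod 13).
Step 5: correct position 4: c_4 = r_4 − e = 11 − 9 ≡ 2 (mod 13). Hence c = [8, 5, 6, 2, 1].
  Check: interpolating c through the α_i gives m(x) = 11 + 4·x (degree < 2) with m(α_i) = c_i for every i, so c is indeed a codeword.


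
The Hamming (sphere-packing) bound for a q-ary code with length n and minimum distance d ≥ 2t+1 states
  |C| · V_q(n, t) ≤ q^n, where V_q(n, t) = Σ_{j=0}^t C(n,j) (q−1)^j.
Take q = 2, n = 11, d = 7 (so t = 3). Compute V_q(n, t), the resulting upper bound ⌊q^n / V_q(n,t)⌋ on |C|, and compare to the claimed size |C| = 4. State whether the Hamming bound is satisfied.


V_q(n, t) = 232, q^n = 2048, Hamming bound = 8, |C| = 4 ≤ bound (satisfied).

Step 1: Compute V_q(n, t) = Σ_{j=0}^3 C(n, j) (q−1)^j.
  j = 0: C(11,0)·(1)^0 = 1·1 = 1.
  j = 1: C(11,1)·(1)^1 = 11·1 = 11.
  j = 2: C(11,2)·(1)^2 = 55·1 = 55.
  j = 3: C(11,3)·(1)^3 = 165·1 = 165.
  V_q(n, t) = 1 + 11 + 55 + 165 = 232.
Step 2: q^n = 2^11 = 2048.
Step 3: Hamming bound ⌊q^n / V_q(n,t)⌋ = ⌊2048/232⌋ = 8.
Step 4: Compare |C| = 4 to 8: satisfied.
The claimed |C| lies below the Hamming bound.


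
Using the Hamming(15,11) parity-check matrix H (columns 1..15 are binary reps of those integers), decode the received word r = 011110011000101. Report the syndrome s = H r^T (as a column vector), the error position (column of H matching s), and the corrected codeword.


s = (0, 0, 1, 1)^T, error position = 3, corrected codeword c = 010110011000101

Compute s = H r^T mod 2 one row at a time:
  s_1 = 1 + 1 + 0 + 0 + 0 + 1 + 0 + 1 = 4 ≡ 0 (mod 2).
  s_2 = 1 + 1 + 0 + 0 + 0 + 1 + 0 + 1 = 4 ≡ 0 (mod 2).
  s_3 = 1 + 1 + 0 + 0 + 0 + 0 + 0 + 1 = 3 ≡ 1 (mod 2).
  s_4 = 0 + 1 + 1 + 0 + 1 + 0 + 1 + 1 = 5 ≡ 1 (mod 2).
s = (0, 0, 1, 1)^T — this equals column 3 of H (binary 0011), so error is at position 3.
Correct: flip bit 3 of r = 011110011000101 to get c = 010110011000101.


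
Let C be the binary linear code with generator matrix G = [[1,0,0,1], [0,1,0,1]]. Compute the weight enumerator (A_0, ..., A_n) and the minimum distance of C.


Weight distribution: A_0 = 1, A_2 = 3. Minimum distance d = 2.

Enumerate all 2^2 = 4 messages m ∈ F_2^2.
For each, compute codeword c = mG in F_2^4, then tally its weight.
  m = 00 → c = 0000, weight = 0.
  m = 10 → c = 1001, weight = 2.
  m = 01 → c = 0101, weight = 2.
  m = 11 → c = 1100, weight = 2.
Tally weights:
  weight 0: 1 codewords.
  weight 2: 3 codewords.
Minimum distance d = smallest w > 0 with A_w > 0 = 2.
Sanity: Σ A_w = 4 = 2^2 = 4 ✓.


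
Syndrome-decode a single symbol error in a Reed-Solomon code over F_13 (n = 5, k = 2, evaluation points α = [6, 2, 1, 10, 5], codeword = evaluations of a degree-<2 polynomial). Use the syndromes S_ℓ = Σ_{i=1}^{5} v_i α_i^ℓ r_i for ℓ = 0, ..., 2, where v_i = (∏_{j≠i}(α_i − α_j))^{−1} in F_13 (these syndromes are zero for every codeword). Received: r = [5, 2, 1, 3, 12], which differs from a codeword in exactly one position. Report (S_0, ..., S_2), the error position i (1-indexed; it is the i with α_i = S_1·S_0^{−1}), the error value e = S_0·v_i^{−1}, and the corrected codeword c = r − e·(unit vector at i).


S = (1, 2, 4), error at position 2, error magnitude e = 8, c = [5, 7, 1, 3, 12].

Step 1: column multipliers v_i = (∏_{j≠i}(α_i − α_j))^{−1} mod 13.
  i = 1 (α = 6): (6−2)(6−1)(6−10)(6−5) = 4·5·(−4)·1 = −80 ≡ 11, so v_1 = 11^{−1} = 6 (mod 13).
  i = 2 (α = 2): (2−6)(2−1)(2−10)(2−5) = (−4)·1·(−8)·(−3) = −96 ≡ 8, so v_2 = 8^{−1} = 5 (mod 13).
  i = 3 (α = 1): (1−6)(1−2)(1−10)(1−5) = (−5)·(−1)·(−9)·(−4) = 180 ≡ 11, so v_3 = 11^{−1} = 6 (mod 13).
  i = 4 (α = 10): (10−6)(10−2)(10−1)(10−5) = 4·8·9·5 = 1440 ≡ 10, so v_4 = 10^{−1} = 4 (mod 13).
  i = 5 (α = 5): (5−6)(5−2)(5−1)(5−10) = (−1)·3·4·(−5) = 60 ≡ 8, so v_5 = 8^{−1} = 5 (mod 13).
  v = [6, 5, 6, 4, 5].
Step 2: syndromes of r = [5, 2, 1, 3, 12] (all sums mod 13).
  S_0 = Σ v_i r_i = 6·5 + 5·2 + 6·1 + 4·3 + 5·12 = 118 ≡ 1.
  S_1 = Σ v_i α_i r_i = 6·6·5 + 5·2·2 + 6·1·1 + 4·10·3 + 5·5·12 = 626 ≡ 2.
  α_i^2 mod 13 = [10, 4, 1, 9, 12].
  S_2 = Σ v_i α_i^2 r_i = 6·10·5 + 5·4·2 + 6·1·1 + 4·9·3 + 5·12·12 = 1174 ≡ 4.
  S = (1, 2, 4) ≠ 0, so r is not a codeword (an error is present).
Step 3: locate the error. For a single error e at position i, S_ℓ = v_i·e·α_i^ℓ, so α_err = S_1/S_0.
  S_0^{−1} = 1^{−1} = 1 (mod 13), so α_err = 2·1 = 2 ≡ 2 = α_2. Error position i = 2.
  Consistency check: S_2/S_1 = 4·7 = 28 ≡ 2 = α_err ✓ (single-error assumption holds).
Step 4: error magnitude e = S_0/v_2 = S_0·∏_{j≠2}(α_2 − α_j) = 1·8 = 8 ≡ 8 (mod 13).
Step 5: correct position 2: c_2 = r_2 − e = 2 − 8 ≡ 7 (mod 13). Hence c = [5, 7, 1, 3, 12].
  Check: interpolating c through the α_i gives m(x) = 8 + 6·x (degree < 2) with m(α_i) = c_i for every i, so c is indeed a codeword.


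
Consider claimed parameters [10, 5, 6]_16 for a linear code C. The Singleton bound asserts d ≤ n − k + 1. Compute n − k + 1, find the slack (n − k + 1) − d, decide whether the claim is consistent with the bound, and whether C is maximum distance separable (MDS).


Singleton RHS = n − k + 1 = 6, slack = 0, bound satisfied, MDS.

Singleton bound: d ≤ n − k + 1.
Here n = 10, k = 5, so n − k + 1 = 6.
Given d = 6, check d ≤ 6: YES.
Slack = (n − k + 1) − d = 0.
The code is MDS (slack = 0).
Description: the claimed parameters are [10, 5, 6]_16; such a code would be MDS (meets Singleton bound).


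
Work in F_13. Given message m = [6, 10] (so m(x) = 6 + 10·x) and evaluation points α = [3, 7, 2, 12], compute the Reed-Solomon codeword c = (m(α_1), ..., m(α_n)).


c = [10, 11, 0, 9]

Message polynomial: m(x) = 6 + 10·x (mod 13).
For each evaluation point α_i, compute m(α_i) mod 13:
  α_1 = 3: Horner steps 10 → 10, so m(3) = 10.
  α_2 = 7: Horner steps 10 → 11, so m(7) = 11.
  α_3 = 2: Horner steps 10 → 0, so m(2) = 0.
  α_4 = 12: Horner steps 10 → 9, so m(12) = 9.
Codeword c = [10, 11, 0, 9] ∈ F_13^4.


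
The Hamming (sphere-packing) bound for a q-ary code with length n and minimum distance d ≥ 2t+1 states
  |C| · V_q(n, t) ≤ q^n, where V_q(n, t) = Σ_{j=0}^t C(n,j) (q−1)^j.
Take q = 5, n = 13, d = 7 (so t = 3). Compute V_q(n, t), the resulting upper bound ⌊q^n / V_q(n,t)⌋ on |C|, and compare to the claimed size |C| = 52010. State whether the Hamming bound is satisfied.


V_q(n, t) = 19605, q^n = 1220703125, Hamming bound = 62264, |C| = 52010 ≤ bound (satisfied).

Step 1: Compute V_q(n, t) = Σ_{j=0}^3 C(n, j) (q−1)^j.
  j = 0: C(13,0)·(4)^0 = 1·1 = 1.
  j = 1: C(13,1)·(4)^1 = 13·4 = 52.
  j = 2: C(13,2)·(4)^2 = 78·16 = 1248.
  j = 3: C(13,3)·(4)^3 = 286·64 = 18304.
  V_q(n, t) = 1 + 52 + 1248 + 18304 = 19605.
Step 2: q^n = 5^13 = 1220703125.
Step 3: Hamming bound ⌊q^n / V_q(n,t)⌋ = ⌊1220703125/19605⌋ = 62264.
Step 4: Compare |C| = 52010 to 62264: satisfied.
The claimed |C| lies below the Hamming bound.


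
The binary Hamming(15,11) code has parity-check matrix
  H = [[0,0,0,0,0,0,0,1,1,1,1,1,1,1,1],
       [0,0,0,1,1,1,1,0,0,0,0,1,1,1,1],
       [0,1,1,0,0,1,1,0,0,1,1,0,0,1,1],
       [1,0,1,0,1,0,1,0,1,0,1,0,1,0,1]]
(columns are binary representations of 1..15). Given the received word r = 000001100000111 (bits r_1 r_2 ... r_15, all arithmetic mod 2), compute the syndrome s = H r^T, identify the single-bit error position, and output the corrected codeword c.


s = (1, 1, 0, 1)^T, error position = 13, corrected codeword c = 000001100000011

Compute s = H r^T mod 2 one row at a time:
  s_1 = 0 + 0 + 0 + 0 + 0 + 1 + 1 + 1 = 3 ≡ 1 (mod 2).
  s_2 = 0 + 0 + 1 + 1 + 0 + 1 + 1 + 1 = 5 ≡ 1 (mod 2).
  s_3 = 0 + 0 + 1 + 1 + 0 + 0 + 1 + 1 = 4 ≡ 0 (mod 2).
  s_4 = 0 + 0 + 0 + 1 + 0 + 0 + 1 + 1 = 3 ≡ 1 (mod 2).
s = (1, 1, 0, 1)^T — this equals column 13 of H (binary 1101), so error is at position 13.
Correct: flip bit 13 of r = 000001100000111 to get c = 000001100000011.


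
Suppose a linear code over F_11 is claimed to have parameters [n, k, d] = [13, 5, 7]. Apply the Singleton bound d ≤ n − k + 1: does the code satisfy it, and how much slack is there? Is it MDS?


Singleton RHS = n − k + 1 = 9, slack = 2, bound satisfied, not MDS.

Singleton bound: d ≤ n − k + 1.
Here n = 13, k = 5, so n − k + 1 = 9.
Given d = 7, check d ≤ 9: YES.
Slack = (n − k + 1) − d = 2.
The code is NOT MDS (slack = 2 > 0).
Description: the claimed parameters are [13, 5, 7]_11; such a code would be non-MDS.


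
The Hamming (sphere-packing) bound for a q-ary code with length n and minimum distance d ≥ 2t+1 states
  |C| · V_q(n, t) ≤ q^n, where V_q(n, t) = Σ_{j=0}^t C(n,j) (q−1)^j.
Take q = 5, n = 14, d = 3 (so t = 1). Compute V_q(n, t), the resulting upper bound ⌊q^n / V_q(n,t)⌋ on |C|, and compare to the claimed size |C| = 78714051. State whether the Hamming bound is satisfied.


V_q(n, t) = 57, q^n = 6103515625, Hamming bound = 107079221, |C| = 78714051 ≤ bound (satisfied).

Step 1: Compute V_q(n, t) = Σ_{j=0}^1 C(n, j) (q−1)^j.
  j = 0: C(14,0)·(4)^0 = 1·1 = 1.
  j = 1: C(14,1)·(4)^1 = 14·4 = 56.
  V_q(n, t) = 1 + 56 = 57.
Step 2: q^n = 5^14 = 6103515625.
Step 3: Hamming bound ⌊q^n / V_q(n,t)⌋ = ⌊6103515625/57⌋ = 107079221.
Step 4: Compare |C| = 78714051 to 107079221: satisfied.
The claimed |C| lies below the Hamming bound.


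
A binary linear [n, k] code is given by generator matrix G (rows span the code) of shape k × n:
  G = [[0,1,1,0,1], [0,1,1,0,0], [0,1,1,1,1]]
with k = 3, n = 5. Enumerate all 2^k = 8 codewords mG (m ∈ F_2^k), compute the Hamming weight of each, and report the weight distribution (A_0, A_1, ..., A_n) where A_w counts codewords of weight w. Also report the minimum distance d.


Weight distribution: A_0 = 1, A_1 = 2, A_2 = 2, A_3 = 2, A_4 = 1. Minimum distance d = 1.

Enumerate all 2^3 = 8 messages m ∈ F_2^3.
For each, compute codeword c = mG in F_2^5, then tally its weight.
  m = 000 → c = 00000, weight = 0.
  m = 100 → c = 01101, weight = 3.
  m = 010 → c = 01100, weight = 2.
  m = 110 → c = 00001, weight = 1.
  m = 001 → c = 01111, weight = 4.
  m = 101 → c = 00010, weight = 1.
  m = 011 → c = 00011, weight = 2.
  m = 111 → c = 01110, weight = 3.
Tally weights:
  weight 0: 1 codewords.
  weight 1: 2 codewords.
  weight 2: 2 codewords.
  weight 3: 2 codewords.
  weight 4: 1 codewords.
Minimum distance d = smallest w > 0 with A_w > 0 = 1.
Sanity: Σ A_w = 8 = 2^3 = 8 ✓.


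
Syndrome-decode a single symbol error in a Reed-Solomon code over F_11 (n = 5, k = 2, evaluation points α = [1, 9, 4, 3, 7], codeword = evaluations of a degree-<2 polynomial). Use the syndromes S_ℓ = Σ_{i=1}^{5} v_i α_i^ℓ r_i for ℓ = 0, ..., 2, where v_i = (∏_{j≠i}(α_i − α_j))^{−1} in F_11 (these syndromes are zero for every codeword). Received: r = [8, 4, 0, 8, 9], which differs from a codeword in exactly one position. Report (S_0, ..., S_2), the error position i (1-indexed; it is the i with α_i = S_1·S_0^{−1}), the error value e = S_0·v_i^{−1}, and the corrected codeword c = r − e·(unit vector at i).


S = (3, 3, 3), error at position 1, error magnitude e = 6, c = [2, 4, 0, 8, 9].

Step 1: column multipliers v_i = (∏_{j≠i}(α_i − α_j))^{−1} mod 11.
  i = 1 (α = 1): (1−9)(1−4)(1−3)(1−7) = (−8)·(−3)·(−2)·(−6) = 288 ≡ 2, so v_1 = 2^{−1} = 6 (mod 11).
  i = 2 (α = 9): (9−1)(9−4)(9−3)(9−7) = 8·5·6·2 = 480 ≡ 7, so v_2 = 7^{−1} = 8 (mod 11).
  i = 3 (α = 4): (4−1)(4−9)(4−3)(4−7) = 3·(−5)·1·(−3) = 45 ≡ 1, so v_3 = 1^{−1} = 1 (mod 11).
  i = 4 (α = 3): (3−1)(3−9)(3−4)(3−7) = 2·(−6)·(−1)·(−4) = −48 ≡ 7, so v_4 = 7^{−1} = 8 (mod 11).
  i = 5 (α = 7): (7−1)(7−9)(7−4)(7−3) = 6·(−2)·3·4 = −144 ≡ 10, so v_5 = 10^{−1} = 10 (mod 11).
  v = [6, 8, 1, 8, 10].
Step 2: syndromes of r = [8, 4, 0, 8, 9] (all sums mod 11).
  S_0 = Σ v_i r_i = 6·8 + 8·4 + 1·0 + 8·8 + 10·9 = 234 ≡ 3.
  S_1 = Σ v_i α_i r_i = 6·1·8 + 8·9·4 + 1·4·0 + 8·3·8 + 10·7·9 = 1158 ≡ 3.
  α_i^2 mod 11 = [1, 4, 5, 9, 5].
  S_2 = Σ v_i α_i^2 r_i = 6·1·8 + 8·4·4 + 1·5·0 + 8·9·8 + 10·5·9 = 1202 ≡ 3.
  S = (3, 3, 3) ≠ 0, so r is not a codeword (an error is present).
Step 3: locate the error. For a single error e at position i, S_ℓ = v_i·e·α_i^ℓ, so α_err = S_1/S_0.
  S_0^{−1} = 3^{−1} = 4 (mod 11), so α_err = 3·4 = 12 ≡ 1 = α_1. Error position i = 1.
  Consistency check: S_2/S_1 = 3·4 = 12 ≡ 1 = α_err ✓ (single-error assumption holds).
Step 4: error magnitude e = S_0/v_1 = S_0·∏_{j≠1}(α_1 − α_j) = 3·2 = 6 ≡ 6 (mod 11).
Step 5: correct position 1: c_1 = r_1 − e = 8 − 6 ≡ 2 (mod 11). Hence c = [2, 4, 0, 8, 9].
  Check: interpolating c through the α_i gives m(x) = 10 + 3·x (degree < 2) with m(α_i) = c_i for every i, so c is indeed a codeword.


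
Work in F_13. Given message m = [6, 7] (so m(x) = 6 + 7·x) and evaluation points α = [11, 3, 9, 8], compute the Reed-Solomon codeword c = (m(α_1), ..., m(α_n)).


c = [5, 1, 4, 10]

Message polynomial: m(x) = 6 + 7·x (mod 13).
For each evaluation point α_i, compute m(α_i) mod 13:
  α_1 = 11: Horner steps 7 → 5, so m(11) = 5.
  α_2 = 3: Horner steps 7 → 1, so m(3) = 1.
  α_3 = 9: Horner steps 7 → 4, so m(9) = 4.
  α_4 = 8: Horner steps 7 → 10, so m(8) = 10.
Codeword c = [5, 1, 4, 10] ∈ F_13^4.


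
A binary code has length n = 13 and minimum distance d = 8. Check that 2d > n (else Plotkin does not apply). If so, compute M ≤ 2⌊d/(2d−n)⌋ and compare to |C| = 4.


Plotkin bound M ≤ 4; given |C| = 4 ≤ bound (satisfied).

Check applicability: 2d = 16, n = 13.
2d − n = 3 > 0, so Plotkin applies.
Compute d/(2d−n) = 8/3 ≈ 2.6667.
⌊d/(2d−n)⌋ = 2.
Plotkin bound: M ≤ 2·2 = 4.
Given |C| = 4, check: satisfied.
This |C| is at the Plotkin bound.


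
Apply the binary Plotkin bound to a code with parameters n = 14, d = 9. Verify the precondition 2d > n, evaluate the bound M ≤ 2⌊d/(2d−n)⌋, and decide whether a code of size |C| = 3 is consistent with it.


Plotkin bound M ≤ 4; given |C| = 3 ≤ bound (satisfied).

Check applicability: 2d = 18, n = 14.
2d − n = 4 > 0, so Plotkin applies.
Compute d/(2d−n) = 9/4 ≈ 2.2500.
⌊d/(2d−n)⌋ = 2.
Plotkin bound: M ≤ 2·2 = 4.
Given |C| = 3, check: satisfied.
This |C| is below the Plotkin bound.


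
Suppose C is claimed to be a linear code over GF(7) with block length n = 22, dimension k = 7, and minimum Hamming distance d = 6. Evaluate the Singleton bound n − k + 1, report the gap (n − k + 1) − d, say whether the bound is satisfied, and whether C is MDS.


Singleton RHS = n − k + 1 = 16, slack = 10, bound satisfied, not MDS.

Singleton bound: d ≤ n − k + 1.
Here n = 22, k = 7, so n − k + 1 = 16.
Given d = 6, check d ≤ 16: YES.
Slack = (n − k + 1) − d = 10.
The code is NOT MDS (slack = 10 > 0).
Description: the claimed parameters are [22, 7, 6]_7; such a code would be non-MDS.


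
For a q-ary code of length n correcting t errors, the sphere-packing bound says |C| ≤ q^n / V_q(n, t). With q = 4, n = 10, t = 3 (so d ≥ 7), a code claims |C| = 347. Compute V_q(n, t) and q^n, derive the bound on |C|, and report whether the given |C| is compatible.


V_q(n, t) = 3676, q^n = 1048576, Hamming bound = 285, |C| = 347 > bound (violated).

Step 1: Compute V_q(n, t) = Σ_{j=0}^3 C(n, j) (q−1)^j.
  j = 0: C(10,0)·(3)^0 = 1·1 = 1.
  j = 1: C(10,1)·(3)^1 = 10·3 = 30.
  j = 2: C(10,2)·(3)^2 = 45·9 = 405.
  j = 3: C(10,3)·(3)^3 = 120·27 = 3240.
  V_q(n, t) = 1 + 30 + 405 + 3240 = 3676.
Step 2: q^n = 4^10 = 1048576.
Step 3: Hamming bound ⌊q^n / V_q(n,t)⌋ = ⌊1048576/3676⌋ = 285.
Step 4: Compare |C| = 347 to 285: violated.
The claimed |C| lies above the Hamming bound, so no 4-ary code of length 10 with d ≥ 7 can have 347 codewords.


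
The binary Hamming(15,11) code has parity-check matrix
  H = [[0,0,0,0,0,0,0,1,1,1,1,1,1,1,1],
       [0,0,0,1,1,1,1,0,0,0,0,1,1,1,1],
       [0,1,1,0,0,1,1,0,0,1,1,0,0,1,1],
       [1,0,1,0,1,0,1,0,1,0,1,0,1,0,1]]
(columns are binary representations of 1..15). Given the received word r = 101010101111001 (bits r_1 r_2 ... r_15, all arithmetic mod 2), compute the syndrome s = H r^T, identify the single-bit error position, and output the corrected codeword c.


s = (1, 0, 1, 1)^T, error position = 11, corrected codeword c = 101010101101001

Compute s = H r^T mod 2 one row at a time:
  s_1 = 0 + 1 + 1 + 1 + 1 + 0 + 0 + 1 = 5 ≡ 1 (mod 2).
  s_2 = 0 + 1 + 0 + 1 + 1 + 0 + 0 + 1 = 4 ≡ 0 (mod 2).
  s_3 = 0 + 1 + 0 + 1 + 1 + 1 + 0 + 1 = 5 ≡ 1 (mod 2).
  s_4 = 1 + 1 + 1 + 1 + 1 + 1 + 0 + 1 = 7 ≡ 1 (mod 2).
s = (1, 0, 1, 1)^T — this equals column 11 of H (binary 1011), so error is at position 11.
Correct: flip bit 11 of r = 101010101111001 to get c = 101010101101001.


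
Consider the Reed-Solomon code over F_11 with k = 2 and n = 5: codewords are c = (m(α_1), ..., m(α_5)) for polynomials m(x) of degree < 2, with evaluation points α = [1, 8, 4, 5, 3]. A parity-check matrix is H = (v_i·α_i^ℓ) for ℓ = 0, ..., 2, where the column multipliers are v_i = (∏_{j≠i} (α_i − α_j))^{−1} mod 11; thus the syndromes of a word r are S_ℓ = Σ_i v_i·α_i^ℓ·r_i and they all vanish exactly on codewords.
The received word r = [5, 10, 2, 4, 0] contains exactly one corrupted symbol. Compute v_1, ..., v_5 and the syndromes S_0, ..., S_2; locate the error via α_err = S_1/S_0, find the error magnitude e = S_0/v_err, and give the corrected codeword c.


S = (3, 3, 3), error at position 1, error magnitude e = 9, c = [7, 10, 2, 4, 0].

Step 1: column multipliers v_i = (∏_{j≠i}(α_i − α_j))^{−1} mod 11.
  i = 1 (α = 1): (1−8)(1−4)(1−5)(1−3) = (−7)·(−3)·(−4)·(−2) = 168 ≡ 3, so v_1 = 3^{−1} = 4 (mod 11).
  i = 2 (α = 8): (8−1)(8−4)(8−5)(8−3) = 7·4·3·5 = 420 ≡ 2, so v_2 = 2^{−1} = 6 (mod 11).
  i = 3 (α = 4): (4−1)(4−8)(4−5)(4−3) = 3·(−4)·(−1)·1 = 12 ≡ 1, so v_3 = 1^{−1} = 1 (mod 11).
  i = 4 (α = 5): (5−1)(5−8)(5−4)(5−3) = 4·(−3)·1·2 = −24 ≡ 9, so v_4 = 9^{−1} = 5 (mod 11).
  i = 5 (α = 3): (3−1)(3−8)(3−4)(3−5) = 2·(−5)·(−1)·(−2) = −20 ≡ 2, so v_5 = 2^{−1} = 6 (mod 11).
  v = [4, 6, 1, 5, 6].
Step 2: syndromes of r = [5, 10, 2, 4, 0] (all sums mod 11).
  S_0 = Σ v_i r_i = 4·5 + 6·10 + 1·2 + 5·4 + 6·0 = 102 ≡ 3.
  S_1 = Σ v_i α_i r_i = 4·1·5 + 6·8·10 + 1·4·2 + 5·5·4 + 6·3·0 = 608 ≡ 3.
  α_i^2 mod 11 = [1, 9, 5, 3, 9].
  S_2 = Σ v_i α_i^2 r_i = 4·1·5 + 6·9·10 + 1·5·2 + 5·3·4 + 6·9·0 = 630 ≡ 3.
  S = (3, 3, 3) ≠ 0, so r is not a codeword (an error is present).
Step 3: locate the error. For a single error e at position i, S_ℓ = v_i·e·α_i^ℓ, so α_err = S_1/S_0.
  S_0^{−1} = 3^{−1} = 4 (mod 11), so α_err = 3·4 = 12 ≡ 1 = α_1. Error position i = 1.
  Consistency check: S_2/S_1 = 3·4 = 12 ≡ 1 = α_err ✓ (single-error assumption holds).
Step 4: error magnitude e = S_0/v_1 = S_0·∏_{j≠1}(α_1 − α_j) = 3·3 = 9 ≡ 9 (mod 11).
Step 5: correct position 1: c_1 = r_1 − e = 5 − 9 ≡ 7 (mod 11). Hence c = [7, 10, 2, 4, 0].
  Check: interpolating c through the α_i gives m(x) = 5 + 2·x (degree < 2) with m(α_i) = c_i for every i, so c is indeed a codeword.


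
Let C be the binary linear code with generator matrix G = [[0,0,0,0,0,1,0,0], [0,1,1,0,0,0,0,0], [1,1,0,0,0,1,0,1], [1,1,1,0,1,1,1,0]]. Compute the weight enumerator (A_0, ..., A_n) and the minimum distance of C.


Weight distribution: A_0 = 1, A_1 = 1, A_2 = 1, A_3 = 4, A_4 = 5, A_5 = 3, A_6 = 1. Minimum distance d = 1.

Enumerate all 2^4 = 16 messages m ∈ F_2^4.
For each, compute codeword c = mG in F_2^8, then tally its weight.
  m = 0000 → c = 00000000, weight = 0.
  m = 1000 → c = 00000100, weight = 1.
  m = 0100 → c = 01100000, weight = 2.
  m = 1100 → c = 01100100, weight = 3.
  m = 0010 → c = 11000101, weight = 4.
  m = 1010 → c = 11000001, weight = 3.
  m = 0110 → c = 10100101, weight = 4.
  m = 1110 → c = 10100001, weight = 3.
  m = 0001 → c = 11101110, weight = 6.
  m = 1001 → c = 11101010, weight = 5.
  m = 0101 → c = 10001110, weight = 4.
  m = 1101 → c = 10001010, weight = 3.
  m = 0011 → c = 00101011, weight = 4.
  m = 1011 → c = 00101111, weight = 5.
  m = 0111 → c = 01001011, weight = 4.
  m = 1111 → c = 01001111, weight = 5.
Tally weights:
  weight 0: 1 codewords.
  weight 1: 1 codewords.
  weight 2: 1 codewords.
  weight 3: 4 codewords.
  weight 4: 5 codewords.
  weight 5: 3 codewords.
  weight 6: 1 codewords.
Minimum distance d = smallest w > 0 with A_w > 0 = 1.
Sanity: Σ A_w = 16 = 2^4 = 16 ✓.


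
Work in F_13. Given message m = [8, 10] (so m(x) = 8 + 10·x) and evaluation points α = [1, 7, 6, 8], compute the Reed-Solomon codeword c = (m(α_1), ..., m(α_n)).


c = [5, 0, 3, 10]

Message polynomial: m(x) = 8 + 10·x (mod 13).
For each evaluation point α_i, compute m(α_i) mod 13:
  α_1 = 1: Horner steps 10 → 5, so m(1) = 5.
  α_2 = 7: Horner steps 10 → 0, so m(7) = 0.
  α_3 = 6: Horner steps 10 → 3, so m(6) = 3.
  α_4 = 8: Horner steps 10 → 10, so m(8) = 10.
Codeword c = [5, 0, 3, 10] ∈ F_13^4.


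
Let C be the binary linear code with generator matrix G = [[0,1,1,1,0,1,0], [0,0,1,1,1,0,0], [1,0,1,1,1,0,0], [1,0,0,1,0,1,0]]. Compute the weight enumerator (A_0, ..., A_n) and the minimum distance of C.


Weight distribution: A_0 = 1, A_1 = 1, A_2 = 2, A_3 = 6, A_4 = 5, A_5 = 1. Minimum distance d = 1.

Enumerate all 2^4 = 16 messages m ∈ F_2^4.
For each, compute codeword c = mG in F_2^7, then tally its weight.
  m = 0000 → c = 0000000, weight = 0.
  m = 1000 → c = 0111010, weight = 4.
  m = 0100 → c = 0011100, weight = 3.
  m = 1100 → c = 0100110, weight = 3.
  m = 0010 → c = 1011100, weight = 4.
  m = 1010 → c = 1100110, weight = 4.
  m = 0110 → c = 1000000, weight = 1.
  m = 1110 → c = 1111010, weight = 5.
  m = 0001 → c = 1001010, weight = 3.
  m = 1001 → c = 1110000, weight = 3.
  m = 0101 → c = 1010110, weight = 4.
  m = 1101 → c = 1101100, weight = 4.
  m = 0011 → c = 0010110, weight = 3.
  m = 1011 → c = 0101100, weight = 3.
  m = 0111 → c = 0001010, weight = 2.
  m = 1111 → c = 0110000, weight = 2.
Tally weights:
  weight 0: 1 codewords.
  weight 1: 1 codewords.
  weight 2: 2 codewords.
  weight 3: 6 codewords.
  weight 4: 5 codewords.
  weight 5: 1 codewords.
Minimum distance d = smallest w > 0 with A_w > 0 = 1.
Sanity: Σ A_w = 16 = 2^4 = 16 ✓.


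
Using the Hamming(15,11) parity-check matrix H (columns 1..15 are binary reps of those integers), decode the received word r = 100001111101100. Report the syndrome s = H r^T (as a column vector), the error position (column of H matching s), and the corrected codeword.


s = (1, 0, 1, 0)^T, error position = 10, corrected codeword c = 100001111001100

Compute s = H r^T mod 2 one row at a time:
  s_1 = 1 + 1 + 1 + 0 + 1 + 1 + 0 + 0 = 5 ≡ 1 (mod 2).
  s_2 = 0 + 0 + 1 + 1 + 1 + 1 + 0 + 0 = 4 ≡ 0 (mod 2).
  s_3 = 0 + 0 + 1 + 1 + 1 + 0 + 0 + 0 = 3 ≡ 1 (mod 2).
  s_4 = 1 + 0 + 0 + 1 + 1 + 0 + 1 + 0 = 4 ≡ 0 (mod 2).
s = (1, 0, 1, 0)^T — this equals column 10 of H (binary 1010), so error is at position 10.
Correct: flip bit 10 of r = 100001111101100 to get c = 100001111001100.


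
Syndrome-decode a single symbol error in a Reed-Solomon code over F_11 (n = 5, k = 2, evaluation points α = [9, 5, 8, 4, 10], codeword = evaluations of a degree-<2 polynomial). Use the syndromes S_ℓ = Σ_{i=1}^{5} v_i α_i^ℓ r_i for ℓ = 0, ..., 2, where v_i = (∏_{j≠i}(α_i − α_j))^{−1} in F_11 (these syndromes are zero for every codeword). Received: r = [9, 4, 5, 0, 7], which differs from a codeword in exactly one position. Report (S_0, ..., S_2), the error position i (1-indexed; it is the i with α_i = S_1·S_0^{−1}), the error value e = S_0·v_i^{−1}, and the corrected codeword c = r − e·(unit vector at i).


S = (1, 10, 1), error at position 5, error magnitude e = 5, c = [9, 4, 5, 0, 2].

Step 1: column multipliers v_i = (∏_{j≠i}(α_i − α_j))^{−1} mod 11.
  i = 1 (α = 9): (9−5)(9−8)(9−4)(9−10) = 4·1·5·(−1) = −20 ≡ 2, so v_1 = 2^{−1} = 6 (mod 11).
  i = 2 (α = 5): (5−9)(5−8)(5−4)(5−10) = (−4)·(−3)·1·(−5) = −60 ≡ 6, so v_2 = 6^{−1} = 2 (mod 11).
  i = 3 (α = 8): (8−9)(8−5)(8−4)(8−10) = (−1)·3·4·(−2) = 24 ≡ 2, so v_3 = 2^{−1} = 6 (mod 11).
  i = 4 (α = 4): (4−9)(4−5)(4−8)(4−10) = (−5)·(−1)·(−4)·(−6) = 120 ≡ 10, so v_4 = 10^{−1} = 10 (mod 11).
  i = 5 (α = 10): (10−9)(10−5)(10−8)(10−4) = 1·5·2·6 = 60 ≡ 5, so v_5 = 5^{−1} = 9 (mod 11).
  v = [6, 2, 6, 10, 9].
Step 2: syndromes of r = [9, 4, 5, 0, 7] (all sums mod 11).
  S_0 = Σ v_i r_i = 6·9 + 2·4 + 6·5 + 10·0 + 9·7 = 155 ≡ 1.
  S_1 = Σ v_i α_i r_i = 6·9·9 + 2·5·4 + 6·8·5 + 10·4·0 + 9·10·7 = 1396 ≡ 10.
  α_i^2 mod 11 = [4, 3, 9, 5, 1].
  S_2 = Σ v_i α_i^2 r_i = 6·4·9 + 2·3·4 + 6·9·5 + 10·5·0 + 9·1·7 = 573 ≡ 1.
  S = (1, 10, 1) ≠ 0, so r is not a codeword (an error is present).
Step 3: locate the error. For a single error e at position i, S_ℓ = v_i·e·α_i^ℓ, so α_err = S_1/S_0.
  S_0^{−1} = 1^{−1} = 1 (mod 11), so α_err = 10·1 = 10 ≡ 10 = α_5. Error position i = 5.
  Consistency check: S_2/S_1 = 1·10 = 10 ≡ 10 = α_err ✓ (single-error assumption holds).
Step 4: error magnitude e = S_0/v_5 = S_0·∏_{j≠5}(α_5 − α_j) = 1·5 = 5 ≡ 5 (mod 11).
Step 5: correct position 5: c_5 = r_5 − e = 7 − 5 ≡ 2 (mod 11). Hence c = [9, 4, 5, 0, 2].
  Check: interpolating c through the α_i gives m(x) = 6 + 4·x (degree < 2) with m(α_i) = c_i for every i, so c is indeed a codeword.


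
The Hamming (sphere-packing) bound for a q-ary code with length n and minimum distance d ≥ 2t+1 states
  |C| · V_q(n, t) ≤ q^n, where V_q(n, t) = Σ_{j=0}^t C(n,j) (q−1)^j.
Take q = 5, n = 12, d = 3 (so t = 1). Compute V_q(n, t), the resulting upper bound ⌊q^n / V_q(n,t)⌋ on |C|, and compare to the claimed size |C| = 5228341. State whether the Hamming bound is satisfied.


V_q(n, t) = 49, q^n = 244140625, Hamming bound = 4982461, |C| = 5228341 > bound (violated).

Step 1: Compute V_q(n, t) = Σ_{j=0}^1 C(n, j) (q−1)^j.
  j = 0: C(12,0)·(4)^0 = 1·1 = 1.
  j = 1: C(12,1)·(4)^1 = 12·4 = 48.
  V_q(n, t) = 1 + 48 = 49.
Step 2: q^n = 5^12 = 244140625.
Step 3: Hamming bound ⌊q^n / V_q(n,t)⌋ = ⌊244140625/49⌋ = 4982461.
Step 4: Compare |C| = 5228341 to 4982461: violated.
The claimed |C| lies above the Hamming bound, so no 5-ary code of length 12 with d ≥ 3 can have 5228341 codewords.


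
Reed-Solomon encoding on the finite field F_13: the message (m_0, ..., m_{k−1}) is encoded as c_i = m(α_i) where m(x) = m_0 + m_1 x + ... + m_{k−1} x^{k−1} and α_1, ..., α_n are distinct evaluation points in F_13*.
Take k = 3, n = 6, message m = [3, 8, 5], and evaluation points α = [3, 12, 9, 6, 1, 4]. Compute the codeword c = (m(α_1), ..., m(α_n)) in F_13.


c = [7, 0, 12, 10, 3, 11]

Message polynomial: m(x) = 3 + 8·x + 5·x^2 (mod 13).
For each evaluation point α_i, compute m(α_i) mod 13:
  α_1 = 3: Horner steps 5 → 10 → 7, so m(3) = 7.
  α_2 = 12: Horner steps 5 → 3 → 0, so m(12) = 0.
  α_3 = 9: Horner steps 5 → 1 → 12, so m(9) = 12.
  α_4 = 6: Horner steps 5 → 12 → 10, so m(6) = 10.
  α_5 = 1: Horner steps 5 → 0 → 3, so m(1) = 3.
  α_6 = 4: Horner steps 5 → 2 → 11, so m(4) = 11.
Codeword c = [7, 0, 12, 10, 3, 11] ∈ F_13^6.


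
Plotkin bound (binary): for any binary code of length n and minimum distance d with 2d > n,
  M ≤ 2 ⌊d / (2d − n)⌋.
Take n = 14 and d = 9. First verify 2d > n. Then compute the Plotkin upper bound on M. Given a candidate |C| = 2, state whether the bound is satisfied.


Plotkin bound M ≤ 4; given |C| = 2 ≤ bound (satisfied).

Check applicability: 2d = 18, n = 14.
2d − n = 4 > 0, so Plotkin applies.
Compute d/(2d−n) = 9/4 ≈ 2.2500.
⌊d/(2d−n)⌋ = 2.
Plotkin bound: M ≤ 2·2 = 4.
Given |C| = 2, check: satisfied.
This |C| is below the Plotkin bound.


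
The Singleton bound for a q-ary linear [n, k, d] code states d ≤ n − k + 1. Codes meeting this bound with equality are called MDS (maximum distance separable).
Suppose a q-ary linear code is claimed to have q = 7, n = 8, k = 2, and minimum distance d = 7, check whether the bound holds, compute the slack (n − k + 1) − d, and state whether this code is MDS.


Singleton RHS = n − k + 1 = 7, slack = 0, bound satisfied, MDS.

Singleton bound: d ≤ n − k + 1.
Here n = 8, k = 2, so n − k + 1 = 7.
Given d = 7, check d ≤ 7: YES.
Slack = (n − k + 1) − d = 0.
The code is MDS (slack = 0).
Description: the claimed parameters are [8, 2, 7]_7; such a code would be MDS (meets Singleton bound).


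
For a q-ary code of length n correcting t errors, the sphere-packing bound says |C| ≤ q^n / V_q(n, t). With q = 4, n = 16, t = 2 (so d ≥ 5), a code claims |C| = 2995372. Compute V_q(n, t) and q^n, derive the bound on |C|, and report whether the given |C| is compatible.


V_q(n, t) = 1129, q^n = 4294967296, Hamming bound = 3804222, |C| = 2995372 ≤ bound (satisfied).

Step 1: Compute V_q(n, t) = Σ_{j=0}^2 C(n, j) (q−1)^j.
  j = 0: C(16,0)·(3)^0 = 1·1 = 1.
  j = 1: C(16,1)·(3)^1 = 16·3 = 48.
  j = 2: C(16,2)·(3)^2 = 120·9 = 1080.
  V_q(n, t) = 1 + 48 + 1080 = 1129.
Step 2: q^n = 4^16 = 4294967296.
Step 3: Hamming bound ⌊q^n / V_q(n,t)⌋ = ⌊4294967296/1129⌋ = 3804222.
Step 4: Compare |C| = 2995372 to 3804222: satisfied.
The claimed |C| lies below the Hamming bound.


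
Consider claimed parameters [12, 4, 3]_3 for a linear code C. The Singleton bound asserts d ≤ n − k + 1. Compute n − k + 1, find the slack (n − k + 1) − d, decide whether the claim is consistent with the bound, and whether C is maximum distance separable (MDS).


Singleton RHS = n − k + 1 = 9, slack = 6, bound satisfied, not MDS.

Singleton bound: d ≤ n − k + 1.
Here n = 12, k = 4, so n − k + 1 = 9.
Given d = 3, check d ≤ 9: YES.
Slack = (n − k + 1) − d = 6.
The code is NOT MDS (slack = 6 > 0).
Description: the claimed parameters are [12, 4, 3]_3; such a code would be non-MDS.


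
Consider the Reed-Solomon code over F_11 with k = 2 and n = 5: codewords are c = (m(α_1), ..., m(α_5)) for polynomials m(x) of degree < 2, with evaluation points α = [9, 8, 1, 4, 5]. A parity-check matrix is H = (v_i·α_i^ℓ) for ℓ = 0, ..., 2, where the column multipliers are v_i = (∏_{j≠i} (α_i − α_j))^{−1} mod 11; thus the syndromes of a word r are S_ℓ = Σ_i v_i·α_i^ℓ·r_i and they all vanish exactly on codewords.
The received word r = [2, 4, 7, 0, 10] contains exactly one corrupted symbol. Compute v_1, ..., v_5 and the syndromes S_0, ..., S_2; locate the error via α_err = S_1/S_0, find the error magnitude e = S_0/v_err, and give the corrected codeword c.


S = (9, 3, 1), error at position 4, error magnitude e = 10, c = [2, 4, 7, 1, 10].

Step 1: column multipliers v_i = (∏_{j≠i}(α_i − α_j))^{−1} mod 11.
  i = 1 (α = 9): (9−8)(9−1)(9−4)(9−5) = 1·8·5·4 = 160 ≡ 6, so v_1 = 6^{−1} = 2 (mod 11).
  i = 2 (α = 8): (8−9)(8−1)(8−4)(8−5) = (−1)·7·4·3 = −84 ≡ 4, so v_2 = 4^{−1} = 3 (mod 11).
  i = 3 (α = 1): (1−9)(1−8)(1−4)(1−5) = (−8)·(−7)·(−3)·(−4) = 672 ≡ 1, so v_3 = 1^{−1} = 1 (mod 11).
  i = 4 (α = 4): (4−9)(4−8)(4−1)(4−5) = (−5)·(−4)·3·(−1) = −60 ≡ 6, so v_4 = 6^{−1} = 2 (mod 11).
  i = 5 (α = 5): (5−9)(5−8)(5−1)(5−4) = (−4)·(−3)·4·1 = 48 ≡ 4, so v_5 = 4^{−1} = 3 (mod 11).
  v = [2, 3, 1, 2, 3].
Step 2: syndromes of r = [2, 4, 7, 0, 10] (all sums mod 11).
  S_0 = Σ v_i r_i = 2·2 + 3·4 + 1·7 + 2·0 + 3·10 = 53 ≡ 9.
  S_1 = Σ v_i α_i r_i = 2·9·2 + 3·8·4 + 1·1·7 + 2·4·0 + 3·5·10 = 289 ≡ 3.
  α_i^2 mod 11 = [4, 9, 1, 5, 3].
  S_2 = Σ v_i α_i^2 r_i = 2·4·2 + 3·9·4 + 1·1·7 + 2·5·0 + 3·3·10 = 221 ≡ 1.
  S = (9, 3, 1) ≠ 0, so r is not a codeword (an error is present).
Step 3: locate the error. For a single error e at position i, S_ℓ = v_i·e·α_i^ℓ, so α_err = S_1/S_0.
  S_0^{−1} = 9^{−1} = 5 (mod 11), so α_err = 3·5 = 15 ≡ 4 = α_4. Error position i = 4.
  Consistency check: S_2/S_1 = 1·4 = 4 ≡ 4 = α_err ✓ (single-error assumption holds).
Step 4: error magnitude e = S_0/v_4 = S_0·∏_{j≠4}(α_4 − α_j) = 9·6 = 54 ≡ 10 (mod 11).
Step 5: correct position 4: c_4 = r_4 − e = 0 − 10 ≡ 1 (mod 11). Hence c = [2, 4, 7, 1, 10].
  Check: interpolating c through the α_i gives m(x) = 9 + 9·x (degree < 2) with m(α_i) = c_i for every i, so c is indeed a codeword.


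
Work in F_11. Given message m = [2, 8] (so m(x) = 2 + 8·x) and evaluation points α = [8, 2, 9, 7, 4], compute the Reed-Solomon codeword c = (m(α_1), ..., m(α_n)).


c = [0, 7, 8, 3, 1]

Message polynomial: m(x) = 2 + 8·x (mod 11).
For each evaluation point α_i, compute m(α_i) mod 11:
  α_1 = 8: Horner steps 8 → 0, so m(8) = 0.
  α_2 = 2: Horner steps 8 → 7, so m(2) = 7.
  α_3 = 9: Horner steps 8 → 8, so m(9) = 8.
  α_4 = 7: Horner steps 8 → 3, so m(7) = 3.
  α_5 = 4: Horner steps 8 → 1, so m(4) = 1.
Codeword c = [0, 7, 8, 3, 1] ∈ F_11^5.


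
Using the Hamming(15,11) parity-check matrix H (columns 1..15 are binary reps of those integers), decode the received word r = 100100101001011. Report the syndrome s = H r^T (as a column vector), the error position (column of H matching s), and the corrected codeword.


s = (0, 1, 1, 0)^T, error position = 6, corrected codeword c = 100101101001011

Compute s = H r^T mod 2 one row at a time:
  s_1 = 0 + 1 + 0 + 0 + 1 + 0 + 1 + 1 = 4 ≡ 0 (mod 2).
  s_2 = 1 + 0 + 0 + 1 + 1 + 0 + 1 + 1 = 5 ≡ 1 (mod 2).
  s_3 = 0 + 0 + 0 + 1 + 0 + 0 + 1 + 1 = 3 ≡ 1 (mod 2).
  s_4 = 1 + 0 + 0 + 1 + 1 + 0 + 0 + 1 = 4 ≡ 0 (mod 2).
s = (0, 1, 1, 0)^T — this equals column 6 of H (binary 0110), so error is at position 6.
Correct: flip bit 6 of r = 100100101001011 to get c = 100101101001011.
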